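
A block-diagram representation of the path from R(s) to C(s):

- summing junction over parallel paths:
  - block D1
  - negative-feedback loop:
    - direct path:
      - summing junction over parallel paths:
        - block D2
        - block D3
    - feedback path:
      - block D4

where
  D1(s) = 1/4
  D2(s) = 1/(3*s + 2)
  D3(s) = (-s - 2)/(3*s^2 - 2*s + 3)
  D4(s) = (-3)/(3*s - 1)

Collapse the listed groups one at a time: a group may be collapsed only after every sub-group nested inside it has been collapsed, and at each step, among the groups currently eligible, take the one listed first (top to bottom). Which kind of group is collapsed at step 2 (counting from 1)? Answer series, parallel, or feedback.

Answer: feedback

Working:
Step 1. reduce the parallel group D2, D3
Step 2. collapse the loop ((D2+D3) forward, D4 return)
Step 3. add D1, [(D2+D3)/(1+(D2+D3)*D4)] (parallel)
Step 2 collapses a feedback group.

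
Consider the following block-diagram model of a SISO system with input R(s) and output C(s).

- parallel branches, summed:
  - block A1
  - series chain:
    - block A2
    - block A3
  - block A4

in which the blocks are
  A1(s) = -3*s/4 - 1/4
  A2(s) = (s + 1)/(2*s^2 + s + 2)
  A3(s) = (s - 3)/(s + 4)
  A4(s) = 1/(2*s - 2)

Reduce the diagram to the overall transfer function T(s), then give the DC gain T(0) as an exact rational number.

[1] series reduction of A2, A3, giving (s^2 - 2*s - 3)/(2*s^3 + 9*s^2 + 6*s + 8)
[2] add A1, (A2*A3), A4 (parallel), giving (-6*s^5 - 23*s^4 + 10*s^3 + 3*s^2 + 30*s + 36)/(8*s^4 + 28*s^3 - 12*s^2 + 8*s - 32)
The step-2 result is T(s). Setting s = 0: T(0) = 36/(-32) = -9/8.

Final answer: -9/8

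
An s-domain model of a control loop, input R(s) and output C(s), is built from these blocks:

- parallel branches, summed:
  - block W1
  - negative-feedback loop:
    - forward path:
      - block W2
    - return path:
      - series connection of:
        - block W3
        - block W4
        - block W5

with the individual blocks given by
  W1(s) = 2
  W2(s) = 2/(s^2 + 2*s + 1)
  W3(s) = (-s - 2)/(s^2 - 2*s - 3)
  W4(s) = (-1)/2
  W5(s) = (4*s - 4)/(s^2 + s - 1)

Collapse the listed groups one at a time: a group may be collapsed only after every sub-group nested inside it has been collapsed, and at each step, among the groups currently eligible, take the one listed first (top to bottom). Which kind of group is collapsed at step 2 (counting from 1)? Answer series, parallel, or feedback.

Step 1. combine W3, W4, W5 in series
Step 2. feedback reduction of W2, (W3*W4*W5)
Step 3. parallel reduction of W1, [W2/(1+W2*(W3*W4*W5))]
Step 2: feedback.

Answer: feedback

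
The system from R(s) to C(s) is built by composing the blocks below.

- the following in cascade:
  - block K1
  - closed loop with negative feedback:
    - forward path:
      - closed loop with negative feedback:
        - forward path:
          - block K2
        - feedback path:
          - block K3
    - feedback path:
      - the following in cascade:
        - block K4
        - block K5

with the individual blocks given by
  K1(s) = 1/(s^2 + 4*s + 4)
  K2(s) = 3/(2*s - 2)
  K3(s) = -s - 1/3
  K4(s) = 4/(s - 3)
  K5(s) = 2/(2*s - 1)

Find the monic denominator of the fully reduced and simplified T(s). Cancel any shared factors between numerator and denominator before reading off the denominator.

Answer: s^5 + 7*s^4/2 - 7*s^3 - 91*s^2/2 - 66*s - 30

Working:
Step 1. reduce the feedback loop with forward K2 and return K3, giving (-3)/(s + 3)
Step 2. cascade K4, K5, giving 8/(2*s^2 - 7*s + 3)
Step 3. close the feedback loop around [K2/(1+K2*K3)], (K4*K5), giving (-6*s^2 + 21*s - 9)/(2*s^3 - s^2 - 18*s - 15)
Step 4. series reduction of K1, [[K2/(1+K2*K3)]/(1+[K2/(1+K2*K3)]*(K4*K5))], giving (-6*s^2 + 21*s - 9)/(2*s^5 + 7*s^4 - 14*s^3 - 91*s^2 - 132*s - 60)
No further cancellation is possible in the step-4 result, so that is T(s). Its denominator becomes monic after dividing by the leading coefficient 2.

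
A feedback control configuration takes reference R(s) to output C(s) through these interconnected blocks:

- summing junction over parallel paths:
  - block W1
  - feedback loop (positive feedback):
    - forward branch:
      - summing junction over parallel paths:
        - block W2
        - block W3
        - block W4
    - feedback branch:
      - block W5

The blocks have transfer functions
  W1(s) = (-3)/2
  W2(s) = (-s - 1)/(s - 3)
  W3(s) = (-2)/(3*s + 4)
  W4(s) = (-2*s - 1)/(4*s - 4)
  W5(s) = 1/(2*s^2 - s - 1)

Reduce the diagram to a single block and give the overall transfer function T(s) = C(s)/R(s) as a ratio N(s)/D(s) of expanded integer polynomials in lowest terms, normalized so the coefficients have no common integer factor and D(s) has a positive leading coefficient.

[1] parallel reduction of W2, W3, W4 = (-18*s^3 - 17*s^2 + 73*s + 4)/(12*s^3 - 32*s^2 - 28*s + 48)
[2] close the feedback loop around (W2+W3+W4), W5 = (-36*s^5 - 16*s^4 + 181*s^3 - 48*s^2 - 77*s - 4)/(24*s^5 - 76*s^4 - 18*s^3 + 173*s^2 - 93*s - 52)
[3] reduce the parallel group W1, [(W2+W3+W4)/(1-(W2+W3+W4)*W5)]; the result is T(s) itself (integer coefficients, no common factor, positive leading denominator coefficient)

Therefore the answer is (-144*s^5 + 196*s^4 + 416*s^3 - 615*s^2 + 125*s + 148)/(48*s^5 - 152*s^4 - 36*s^3 + 346*s^2 - 186*s - 104).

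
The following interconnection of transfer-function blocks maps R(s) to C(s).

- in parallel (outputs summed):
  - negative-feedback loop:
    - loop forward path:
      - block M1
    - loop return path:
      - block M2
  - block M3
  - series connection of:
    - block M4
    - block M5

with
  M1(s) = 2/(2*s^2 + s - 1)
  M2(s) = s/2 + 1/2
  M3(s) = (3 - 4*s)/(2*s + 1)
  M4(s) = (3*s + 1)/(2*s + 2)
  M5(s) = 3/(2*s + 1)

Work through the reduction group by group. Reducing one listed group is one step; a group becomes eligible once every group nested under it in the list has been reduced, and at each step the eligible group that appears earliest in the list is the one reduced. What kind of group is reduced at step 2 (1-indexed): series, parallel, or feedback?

Step 1: close the feedback loop around M1, M2
Step 2: combine M4, M5 in series
Step 3: sum the parallel branches [M1/(1+M1*M2)], M3, (M4*M5)
The group at step 2 is a series group.

Answer: series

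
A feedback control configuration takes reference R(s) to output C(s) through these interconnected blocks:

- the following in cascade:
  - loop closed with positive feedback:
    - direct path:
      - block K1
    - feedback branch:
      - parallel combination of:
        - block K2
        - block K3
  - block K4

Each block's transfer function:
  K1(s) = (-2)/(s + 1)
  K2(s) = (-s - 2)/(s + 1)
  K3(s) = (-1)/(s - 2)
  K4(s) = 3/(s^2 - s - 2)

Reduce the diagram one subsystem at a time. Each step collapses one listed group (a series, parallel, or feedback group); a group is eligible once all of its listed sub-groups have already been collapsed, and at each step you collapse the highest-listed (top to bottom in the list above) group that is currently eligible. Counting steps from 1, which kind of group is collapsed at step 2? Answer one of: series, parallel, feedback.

The answer is feedback.

Reasoning:
[1] sum the parallel branches K2, K3
[2] collapse the loop (K1 forward, (K2+K3) return)
[3] cascade [K1/(1-K1*(K2+K3))], K4
Step 2: feedback.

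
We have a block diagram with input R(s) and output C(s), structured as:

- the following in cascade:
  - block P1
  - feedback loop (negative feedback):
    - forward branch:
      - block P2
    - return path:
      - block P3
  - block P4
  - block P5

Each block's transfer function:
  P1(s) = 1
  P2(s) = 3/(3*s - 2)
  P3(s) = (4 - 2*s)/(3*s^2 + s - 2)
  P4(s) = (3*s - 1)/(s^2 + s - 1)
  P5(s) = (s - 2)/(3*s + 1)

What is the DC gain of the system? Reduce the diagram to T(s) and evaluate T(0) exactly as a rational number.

The answer is 3/4.

Reasoning:
[1] close the feedback loop around P2, P3, giving (9*s^2 + 3*s - 6)/(9*s^3 - 3*s^2 - 14*s + 16)
[2] reduce the series chain P1, [P2/(1+P2*P3)], P4, P5, giving (27*s^4 - 54*s^3 - 21*s^2 + 48*s - 12)/(27*s^6 + 27*s^5 - 72*s^4 - 11*s^3 + 95*s^2 - 18*s - 16)
DC gain: substitute s = 0 into T(s) from step 2: T(0) = -12/(-16) = 3/4.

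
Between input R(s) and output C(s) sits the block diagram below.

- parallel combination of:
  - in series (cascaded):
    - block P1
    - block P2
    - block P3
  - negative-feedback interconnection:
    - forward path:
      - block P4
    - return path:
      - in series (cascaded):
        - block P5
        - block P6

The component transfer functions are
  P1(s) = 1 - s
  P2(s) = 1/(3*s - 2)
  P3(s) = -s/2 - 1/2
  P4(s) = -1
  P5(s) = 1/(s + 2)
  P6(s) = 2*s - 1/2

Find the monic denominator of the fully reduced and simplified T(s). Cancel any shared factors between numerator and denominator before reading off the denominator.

Reducing step by step:

Step 1: combine P1, P2, P3 in series -> (s^2 - 1)/(6*s - 4)
Step 2: series reduction of P5, P6 -> (4*s - 1)/(2*s + 4)
Step 3: apply the feedback formula to P4, (P5*P6) -> (2*s + 4)/(2*s - 5)
Step 4: sum the parallel branches (P1*P2*P3), [P4/(1+P4*(P5*P6))] -> (2*s^3 + 7*s^2 + 14*s - 11)/(12*s^2 - 38*s + 20)
Step 4 gives the fully reduced T(s), with no common factor left to cancel. The denominator's leading coefficient is 12, so divide each of its coefficients by 12 to get the monic form.

Answer: s^2 - 19*s/6 + 5/3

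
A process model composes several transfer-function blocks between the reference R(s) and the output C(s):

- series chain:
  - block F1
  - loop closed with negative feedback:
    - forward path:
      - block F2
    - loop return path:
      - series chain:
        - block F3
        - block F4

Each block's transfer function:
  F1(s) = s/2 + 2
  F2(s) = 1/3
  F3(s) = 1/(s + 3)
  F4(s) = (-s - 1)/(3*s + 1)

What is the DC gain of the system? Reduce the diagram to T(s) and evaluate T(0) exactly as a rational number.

Step 1 - multiply F3, F4 (series) -> (-s - 1)/(3*s^2 + 10*s + 3)
Step 2 - feedback reduction of F2, (F3*F4) -> (3*s^2 + 10*s + 3)/(9*s^2 + 29*s + 8)
Step 3 - combine F1, [F2/(1+F2*(F3*F4))] in series -> (3*s^3 + 22*s^2 + 43*s + 12)/(18*s^2 + 58*s + 16)
Evaluating the step-3 result (the overall T(s)) at s = 0 gives T(0) = 12/16 = 3/4.

Hence the answer: 3/4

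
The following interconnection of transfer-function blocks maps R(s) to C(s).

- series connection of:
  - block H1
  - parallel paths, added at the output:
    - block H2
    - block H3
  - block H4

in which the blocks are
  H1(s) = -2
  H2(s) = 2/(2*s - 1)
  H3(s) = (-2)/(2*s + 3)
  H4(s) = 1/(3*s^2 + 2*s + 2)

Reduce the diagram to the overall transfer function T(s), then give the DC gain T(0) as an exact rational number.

The answer is 8/3.

Reasoning:
[1] add H2, H3 (parallel) gives 8/(4*s^2 + 4*s - 3)
[2] combine H1, (H2+H3), H4 in series gives (-16)/(12*s^4 + 20*s^3 + 7*s^2 + 2*s - 6)
That last expression is T(s); at s = 0 only the constant terms survive, so T(0) = -16/(-6) = 8/3.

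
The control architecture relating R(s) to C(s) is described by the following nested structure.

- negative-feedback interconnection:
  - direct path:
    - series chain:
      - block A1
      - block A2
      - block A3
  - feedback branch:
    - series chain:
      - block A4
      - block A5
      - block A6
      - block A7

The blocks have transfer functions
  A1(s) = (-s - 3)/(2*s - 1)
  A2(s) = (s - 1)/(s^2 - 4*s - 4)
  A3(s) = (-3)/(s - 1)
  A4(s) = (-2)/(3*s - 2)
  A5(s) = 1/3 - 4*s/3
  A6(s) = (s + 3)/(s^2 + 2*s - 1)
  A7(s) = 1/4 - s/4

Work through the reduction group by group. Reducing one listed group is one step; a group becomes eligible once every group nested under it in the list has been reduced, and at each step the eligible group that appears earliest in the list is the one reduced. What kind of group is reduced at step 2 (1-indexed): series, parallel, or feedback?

(1) combine A1, A2, A3 in series
(2) series reduction of A4, A5, A6, A7
(3) apply the feedback formula to (A1*A2*A3), (A4*A5*A6*A7)
The group at step 2 is a series group.

Hence the answer: series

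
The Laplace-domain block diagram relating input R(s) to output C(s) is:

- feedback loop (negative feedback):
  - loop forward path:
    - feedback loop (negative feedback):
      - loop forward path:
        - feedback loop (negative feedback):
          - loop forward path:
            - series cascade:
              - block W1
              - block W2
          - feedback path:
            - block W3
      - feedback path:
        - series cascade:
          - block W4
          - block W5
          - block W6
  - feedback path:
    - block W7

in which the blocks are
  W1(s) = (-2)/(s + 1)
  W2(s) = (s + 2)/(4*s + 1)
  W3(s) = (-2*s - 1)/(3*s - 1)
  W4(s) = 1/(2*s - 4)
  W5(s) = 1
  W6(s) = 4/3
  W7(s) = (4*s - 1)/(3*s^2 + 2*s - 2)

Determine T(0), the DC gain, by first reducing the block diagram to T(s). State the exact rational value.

First reduce the diagram to T(s).

Step 1: combine W1, W2 in series -> (-2*s - 4)/(4*s^2 + 5*s + 1)
Step 2: collapse the loop ((W1*W2) forward, W3 return) -> (-6*s^2 - 10*s + 4)/(12*s^3 + 15*s^2 + 8*s + 3)
Step 3: series reduction of W4, W5, W6 -> 2/(3*s - 6)
Step 4: reduce the feedback loop with forward [(W1*W2)/(1+(W1*W2)*W3)] and return (W4*W5*W6) -> (-18*s^3 + 6*s^2 + 72*s - 24)/(36*s^4 - 27*s^3 - 78*s^2 - 59*s - 10)
Step 5: close the feedback loop around [[(W1*W2)/(1+(W1*W2)*W3)]/(1+[(W1*W2)/(1+(W1*W2)*W3)]*(W4*W5*W6))], W7 -> (-54*s^5 - 18*s^4 + 264*s^3 + 60*s^2 - 192*s + 48)/(108*s^6 - 9*s^5 - 432*s^4 - 237*s^3 + 290*s^2 - 70*s + 44)
DC gain: substitute s = 0 into T(s) from step 5: T(0) = 48/44 = 12/11.

Answer: 12/11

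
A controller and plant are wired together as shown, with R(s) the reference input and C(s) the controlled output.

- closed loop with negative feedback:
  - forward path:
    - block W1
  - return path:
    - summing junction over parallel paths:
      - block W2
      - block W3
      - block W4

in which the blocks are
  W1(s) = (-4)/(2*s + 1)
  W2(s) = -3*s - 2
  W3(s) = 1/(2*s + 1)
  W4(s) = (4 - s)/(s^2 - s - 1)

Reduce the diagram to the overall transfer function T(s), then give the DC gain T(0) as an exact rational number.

Step 1. combine W2, W3, W4 in parallel -> (-6*s^4 - s^3 + 10*s^2 + 15*s + 5)/(2*s^3 - s^2 - 3*s - 1)
Step 2. feedback reduction of W1, (W2+W3+W4) -> (-8*s^3 + 4*s^2 + 12*s + 4)/(28*s^4 + 4*s^3 - 47*s^2 - 65*s - 21)
The step-2 result is T(s). Setting s = 0: T(0) = 4/(-21) = -4/21.

Answer: -4/21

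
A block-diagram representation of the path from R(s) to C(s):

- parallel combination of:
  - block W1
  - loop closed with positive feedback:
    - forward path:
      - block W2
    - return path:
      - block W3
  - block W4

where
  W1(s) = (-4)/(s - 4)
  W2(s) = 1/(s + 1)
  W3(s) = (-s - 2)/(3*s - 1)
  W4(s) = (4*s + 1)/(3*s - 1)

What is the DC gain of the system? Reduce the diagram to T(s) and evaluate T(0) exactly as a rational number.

The answer is -1.

Reasoning:
[1] apply the feedback formula to W2, W3, giving (3*s - 1)/(3*s^2 + 3*s + 1)
[2] add W1, [W2/(1-W2*W3)], W4 (parallel), giving (12*s^4 - 60*s^3 - 119*s^2 - 2*s - 4)/(9*s^4 - 30*s^3 - 24*s^2 - s + 4)
That last expression is T(s); at s = 0 only the constant terms survive, so T(0) = -4/4 = -1.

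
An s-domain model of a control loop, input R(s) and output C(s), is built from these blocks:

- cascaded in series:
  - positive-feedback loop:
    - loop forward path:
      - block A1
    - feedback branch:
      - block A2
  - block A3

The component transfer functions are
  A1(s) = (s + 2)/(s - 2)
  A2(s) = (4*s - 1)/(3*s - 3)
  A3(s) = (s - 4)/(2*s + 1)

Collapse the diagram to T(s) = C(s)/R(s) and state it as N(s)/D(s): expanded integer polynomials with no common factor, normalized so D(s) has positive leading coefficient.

[1] reduce the feedback loop with forward A1 and return A2: (-3*s^2 - 3*s + 6)/(s^2 + 16*s - 8)
[2] combine [A1/(1-A1*A2)], A3 in series, which is the overall transfer function T(s) = C(s)/R(s) in lowest terms

Final answer: (-3*s^3 + 9*s^2 + 18*s - 24)/(2*s^3 + 33*s^2 - 8)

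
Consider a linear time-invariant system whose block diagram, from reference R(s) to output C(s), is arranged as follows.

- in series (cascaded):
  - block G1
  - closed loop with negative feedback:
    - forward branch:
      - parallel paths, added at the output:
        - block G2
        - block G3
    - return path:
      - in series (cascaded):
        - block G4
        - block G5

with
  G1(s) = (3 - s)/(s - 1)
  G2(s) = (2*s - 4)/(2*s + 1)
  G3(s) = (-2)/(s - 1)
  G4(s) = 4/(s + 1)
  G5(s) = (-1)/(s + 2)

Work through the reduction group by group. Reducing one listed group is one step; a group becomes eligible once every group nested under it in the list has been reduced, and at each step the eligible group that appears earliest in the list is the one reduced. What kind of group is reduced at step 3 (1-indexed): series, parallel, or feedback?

Reducing step by step:

Step 1. combine G2, G3 in parallel
Step 2. combine G4, G5 in series
Step 3. reduce the feedback loop with forward (G2+G3) and return (G4*G5)
Step 4. combine G1, [(G2+G3)/(1+(G2+G3)*(G4*G5))] in series
The group at step 3 is a feedback group.

Answer: feedback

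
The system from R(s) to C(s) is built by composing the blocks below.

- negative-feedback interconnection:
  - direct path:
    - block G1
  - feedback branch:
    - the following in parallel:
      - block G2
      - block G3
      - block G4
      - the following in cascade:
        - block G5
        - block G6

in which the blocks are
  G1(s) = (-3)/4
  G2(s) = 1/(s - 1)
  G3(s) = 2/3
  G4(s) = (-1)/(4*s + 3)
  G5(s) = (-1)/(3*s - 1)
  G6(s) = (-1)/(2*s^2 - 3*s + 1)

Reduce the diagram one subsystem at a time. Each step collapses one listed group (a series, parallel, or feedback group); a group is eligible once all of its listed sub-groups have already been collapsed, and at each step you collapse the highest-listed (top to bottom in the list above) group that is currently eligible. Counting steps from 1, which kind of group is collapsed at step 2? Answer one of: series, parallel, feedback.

Step 1: cascade G5, G6
Step 2: combine G2, G3, G4, (G5*G6) in parallel
Step 3: apply the feedback formula to G1, (G2+G3+G4+(G5*G6))
Step 2 collapses a parallel group.

Therefore the answer is parallel.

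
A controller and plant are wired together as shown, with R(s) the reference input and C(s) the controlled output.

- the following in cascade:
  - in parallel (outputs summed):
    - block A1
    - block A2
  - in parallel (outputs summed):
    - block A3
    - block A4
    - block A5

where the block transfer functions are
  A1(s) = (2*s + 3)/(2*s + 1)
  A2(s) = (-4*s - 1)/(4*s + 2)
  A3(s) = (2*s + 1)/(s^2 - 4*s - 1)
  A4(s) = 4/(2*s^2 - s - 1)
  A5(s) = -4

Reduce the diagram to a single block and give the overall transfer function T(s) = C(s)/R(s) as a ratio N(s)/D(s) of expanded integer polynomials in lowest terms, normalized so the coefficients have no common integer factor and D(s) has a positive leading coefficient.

[1] add A1, A2 (parallel) -> 5/(4*s + 2)
[2] combine A3, A4, A5 in parallel -> (-8*s^4 + 40*s^3 - 39*s - 9)/(2*s^4 - 9*s^3 + s^2 + 5*s + 1)
[3] cascade (A1+A2), (A3+A4+A5): this yields T(s), and no further normalization is needed

Therefore the answer is (-40*s^4 + 200*s^3 - 195*s - 45)/(8*s^5 - 32*s^4 - 14*s^3 + 22*s^2 + 14*s + 2).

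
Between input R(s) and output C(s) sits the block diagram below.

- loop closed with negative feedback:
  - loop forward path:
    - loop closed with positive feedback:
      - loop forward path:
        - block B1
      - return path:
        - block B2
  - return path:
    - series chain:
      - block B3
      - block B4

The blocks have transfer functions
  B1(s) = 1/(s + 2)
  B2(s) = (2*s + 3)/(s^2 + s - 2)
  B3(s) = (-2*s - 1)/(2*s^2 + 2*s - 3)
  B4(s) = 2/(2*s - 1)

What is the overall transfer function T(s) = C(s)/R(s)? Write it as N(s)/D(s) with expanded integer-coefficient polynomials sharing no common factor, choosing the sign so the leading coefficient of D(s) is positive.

1. reduce the feedback loop with forward B1 and return B2; result (s^2 + s - 2)/(s^3 + 3*s^2 - 2*s - 7)
2. reduce the series chain B3, B4; result (-4*s - 2)/(4*s^3 + 2*s^2 - 8*s + 3)
3. reduce the feedback loop with forward [B1/(1-B1*B2)] and return (B3*B4), which is the overall transfer function T(s) = C(s)/R(s) in lowest terms

Answer: (4*s^5 + 6*s^4 - 14*s^3 - 9*s^2 + 19*s - 6)/(4*s^6 + 14*s^5 - 10*s^4 - 57*s^3 + 5*s^2 + 56*s - 17)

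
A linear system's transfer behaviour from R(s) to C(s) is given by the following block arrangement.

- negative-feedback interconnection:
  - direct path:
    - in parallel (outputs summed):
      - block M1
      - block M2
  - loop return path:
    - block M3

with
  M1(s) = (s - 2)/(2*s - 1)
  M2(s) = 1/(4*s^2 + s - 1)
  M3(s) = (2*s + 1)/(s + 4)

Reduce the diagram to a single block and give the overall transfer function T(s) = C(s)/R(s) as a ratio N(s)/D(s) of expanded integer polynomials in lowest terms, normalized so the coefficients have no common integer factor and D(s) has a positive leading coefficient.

Answer: (4*s^4 + 9*s^3 - 29*s^2 - 3*s + 4)/(16*s^4 + 20*s^3 - 20*s^2 - 10*s + 5)

Working:
[1] sum the parallel branches M1, M2 gives (4*s^3 - 7*s^2 - s + 1)/(8*s^3 - 2*s^2 - 3*s + 1)
[2] feedback reduction of (M1+M2), M3 - this is the overall T(s), already in the required normalized form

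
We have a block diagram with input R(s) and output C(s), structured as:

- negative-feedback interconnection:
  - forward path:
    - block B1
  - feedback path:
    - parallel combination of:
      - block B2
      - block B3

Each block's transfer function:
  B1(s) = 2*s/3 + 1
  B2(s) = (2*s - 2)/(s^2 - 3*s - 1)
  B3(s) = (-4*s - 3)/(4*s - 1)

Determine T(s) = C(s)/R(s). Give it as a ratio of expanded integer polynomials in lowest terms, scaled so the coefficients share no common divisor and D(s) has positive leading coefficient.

The answer is (-8*s^4 + 14*s^3 + 41*s^2 + s - 3)/(8*s^4 - 34*s^3 - 18*s^2 - 16*s - 18).

Reasoning:
Step 1. combine B2, B3 in parallel gives (-4*s^3 + 17*s^2 + 3*s + 5)/(4*s^3 - 13*s^2 - s + 1)
Step 2. collapse the loop (B1 forward, (B2+B3) return) - this is the overall T(s), already in the required normalized form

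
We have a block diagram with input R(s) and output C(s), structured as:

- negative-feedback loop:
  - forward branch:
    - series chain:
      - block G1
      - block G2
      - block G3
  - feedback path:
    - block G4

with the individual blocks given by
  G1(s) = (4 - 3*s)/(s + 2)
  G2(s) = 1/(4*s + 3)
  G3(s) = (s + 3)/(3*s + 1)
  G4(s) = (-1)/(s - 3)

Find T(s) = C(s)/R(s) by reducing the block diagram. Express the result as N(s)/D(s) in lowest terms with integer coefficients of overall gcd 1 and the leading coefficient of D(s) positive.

First reduce the diagram to T(s).

[1] cascade G1, G2, G3 -> (-3*s^2 - 5*s + 12)/(12*s^3 + 37*s^2 + 29*s + 6)
[2] feedback reduction of (G1*G2*G3), G4, giving the overall T(s)

Answer: (-3*s^3 + 4*s^2 + 27*s - 36)/(12*s^4 + s^3 - 79*s^2 - 76*s - 30)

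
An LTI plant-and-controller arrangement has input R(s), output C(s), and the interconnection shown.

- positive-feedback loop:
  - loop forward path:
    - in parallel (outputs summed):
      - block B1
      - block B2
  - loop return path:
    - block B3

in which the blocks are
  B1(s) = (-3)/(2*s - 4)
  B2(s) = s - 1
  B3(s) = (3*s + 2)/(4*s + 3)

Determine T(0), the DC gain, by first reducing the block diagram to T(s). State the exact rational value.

The answer is -3/14.

Reasoning:
Step 1 - sum the parallel branches B1, B2; result (2*s^2 - 6*s + 1)/(2*s - 4)
Step 2 - reduce the feedback loop with forward (B1+B2) and return B3; result (-8*s^3 + 18*s^2 + 14*s - 3)/(6*s^3 - 22*s^2 + s + 14)
DC gain: substitute s = 0 into T(s) from step 2: T(0) = -3/14.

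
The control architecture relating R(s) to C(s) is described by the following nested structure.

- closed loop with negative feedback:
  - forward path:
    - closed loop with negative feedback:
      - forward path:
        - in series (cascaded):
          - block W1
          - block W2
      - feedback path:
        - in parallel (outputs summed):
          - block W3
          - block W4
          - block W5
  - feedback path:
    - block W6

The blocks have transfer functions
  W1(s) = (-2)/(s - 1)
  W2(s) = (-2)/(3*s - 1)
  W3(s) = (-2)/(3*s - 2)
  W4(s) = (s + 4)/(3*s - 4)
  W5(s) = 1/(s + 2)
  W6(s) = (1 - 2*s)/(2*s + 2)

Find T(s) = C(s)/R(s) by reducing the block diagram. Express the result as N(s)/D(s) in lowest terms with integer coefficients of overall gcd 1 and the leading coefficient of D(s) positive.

Step 1. multiply W1, W2 (series), giving 4/(3*s^2 - 4*s + 1)
Step 2. reduce the parallel group W3, W4, W5, giving (3*s^3 + 19*s^2 - 10*s + 8)/(9*s^3 - 28*s + 16)
Step 3. reduce the feedback loop with forward (W1*W2) and return (W3+W4+W5), giving (36*s^3 - 112*s + 64)/(27*s^5 - 36*s^4 - 63*s^3 + 236*s^2 - 132*s + 48)
Step 4. reduce the feedback loop with forward [(W1*W2)/(1+(W1*W2)*(W3+W4+W5))] and return W6; the result is T(s) itself (integer coefficients, no common factor, positive leading denominator coefficient)

Final answer: (36*s^4 + 36*s^3 - 112*s^2 - 48*s + 64)/(27*s^6 - 9*s^5 - 135*s^4 + 191*s^3 + 216*s^2 - 204*s + 80)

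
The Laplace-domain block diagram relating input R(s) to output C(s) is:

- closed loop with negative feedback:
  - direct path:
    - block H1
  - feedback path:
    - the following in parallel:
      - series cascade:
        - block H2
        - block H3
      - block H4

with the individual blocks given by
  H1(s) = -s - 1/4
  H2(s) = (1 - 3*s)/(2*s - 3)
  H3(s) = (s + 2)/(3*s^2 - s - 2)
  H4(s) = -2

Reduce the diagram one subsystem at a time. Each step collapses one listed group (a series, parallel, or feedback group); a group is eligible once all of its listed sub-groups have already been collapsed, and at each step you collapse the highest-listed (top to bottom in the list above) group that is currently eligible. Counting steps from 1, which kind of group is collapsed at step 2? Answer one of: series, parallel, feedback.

[1] multiply H2, H3 (series)
[2] combine (H2*H3), H4 in parallel
[3] apply the feedback formula to H1, ((H2*H3)+H4)
At step 2 the group reduced is parallel.

Therefore the answer is parallel.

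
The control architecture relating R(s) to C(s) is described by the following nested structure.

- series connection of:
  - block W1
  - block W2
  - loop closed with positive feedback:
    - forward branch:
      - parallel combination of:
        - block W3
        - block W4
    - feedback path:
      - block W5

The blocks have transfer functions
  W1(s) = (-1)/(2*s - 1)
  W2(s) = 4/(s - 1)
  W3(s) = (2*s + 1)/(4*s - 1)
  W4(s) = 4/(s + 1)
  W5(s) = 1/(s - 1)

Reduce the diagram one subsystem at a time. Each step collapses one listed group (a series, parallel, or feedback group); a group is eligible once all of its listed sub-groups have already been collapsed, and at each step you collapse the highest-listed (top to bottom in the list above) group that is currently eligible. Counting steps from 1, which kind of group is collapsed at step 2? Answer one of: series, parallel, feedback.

(1) combine W3, W4 in parallel
(2) apply the feedback formula to (W3+W4), W5
(3) cascade W1, W2, [(W3+W4)/(1-(W3+W4)*W5)]
Step 2 collapses a feedback group.

Therefore the answer is feedback.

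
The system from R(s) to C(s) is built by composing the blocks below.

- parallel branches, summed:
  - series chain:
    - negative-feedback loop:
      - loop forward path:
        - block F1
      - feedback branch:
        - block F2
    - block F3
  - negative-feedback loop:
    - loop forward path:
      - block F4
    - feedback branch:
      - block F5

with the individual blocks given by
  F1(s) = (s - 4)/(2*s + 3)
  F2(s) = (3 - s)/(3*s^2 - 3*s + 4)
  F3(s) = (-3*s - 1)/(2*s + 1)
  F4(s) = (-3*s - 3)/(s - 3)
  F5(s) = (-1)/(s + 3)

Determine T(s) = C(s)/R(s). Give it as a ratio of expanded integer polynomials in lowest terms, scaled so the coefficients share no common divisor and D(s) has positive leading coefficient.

The answer is (-45*s^6 - 159*s^5 - 123*s^4 - 595*s^3 + 112*s^2 - 198*s - 96)/(12*s^6 + 46*s^5 - 28*s^4 - 12*s^3 - 66*s^2 - 36*s).

Reasoning:
[1] collapse the loop (F1 forward, F2 return); result (3*s^3 - 15*s^2 + 16*s - 16)/(6*s^3 + 2*s^2 + 6*s)
[2] combine [F1/(1+F1*F2)], F3 in series; result (-9*s^4 + 42*s^3 - 33*s^2 + 32*s + 16)/(12*s^4 + 10*s^3 + 14*s^2 + 6*s)
[3] collapse the loop (F4 forward, F5 return); result (-3*s^2 - 12*s - 9)/(s^2 + 3*s - 6)
[4] combine ([F1/(1+F1*F2)]*F3), [F4/(1+F4*F5)] in parallel, giving the overall T(s)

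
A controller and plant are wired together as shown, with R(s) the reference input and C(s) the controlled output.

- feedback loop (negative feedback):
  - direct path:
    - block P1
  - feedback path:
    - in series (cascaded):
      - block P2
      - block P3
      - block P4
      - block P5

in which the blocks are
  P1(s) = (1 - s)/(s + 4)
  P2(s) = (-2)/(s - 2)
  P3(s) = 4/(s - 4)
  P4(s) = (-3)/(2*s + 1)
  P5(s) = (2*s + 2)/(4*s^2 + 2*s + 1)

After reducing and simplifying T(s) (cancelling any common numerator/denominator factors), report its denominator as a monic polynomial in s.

Step 1 - reduce the series chain P2, P3, P4, P5: (48*s + 48)/(8*s^5 - 40*s^4 + 20*s^3 + 41*s^2 + 26*s + 8)
Step 2 - close the feedback loop around P1, (P2*P3*P4*P5): (-8*s^6 + 48*s^5 - 60*s^4 - 21*s^3 + 15*s^2 + 18*s + 8)/(8*s^6 - 8*s^5 - 140*s^4 + 121*s^3 + 142*s^2 + 112*s + 80)
T(s) is the step-2 result (common factors already cancelled). Leading coefficient of the denominator: 8. Divide through by 8 for the monic polynomial.

Answer: s^6 - s^5 - 35*s^4/2 + 121*s^3/8 + 71*s^2/4 + 14*s + 10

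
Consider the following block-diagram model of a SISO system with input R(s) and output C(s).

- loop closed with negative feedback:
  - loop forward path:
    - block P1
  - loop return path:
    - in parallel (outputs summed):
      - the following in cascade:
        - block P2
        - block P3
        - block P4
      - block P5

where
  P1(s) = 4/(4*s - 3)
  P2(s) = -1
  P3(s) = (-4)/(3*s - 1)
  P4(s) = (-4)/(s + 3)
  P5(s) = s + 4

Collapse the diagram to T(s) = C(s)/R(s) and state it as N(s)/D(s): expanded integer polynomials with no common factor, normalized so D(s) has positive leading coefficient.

[1] reduce the series chain P2, P3, P4; result (-16)/(3*s^2 + 8*s - 3)
[2] parallel reduction of (P2*P3*P4), P5; result (3*s^3 + 20*s^2 + 29*s - 28)/(3*s^2 + 8*s - 3)
[3] collapse the loop (P1 forward, ((P2*P3*P4)+P5) return); the result is T(s) itself (integer coefficients, no common factor, positive leading denominator coefficient)

Hence the answer: (12*s^2 + 32*s - 12)/(24*s^3 + 103*s^2 + 80*s - 103)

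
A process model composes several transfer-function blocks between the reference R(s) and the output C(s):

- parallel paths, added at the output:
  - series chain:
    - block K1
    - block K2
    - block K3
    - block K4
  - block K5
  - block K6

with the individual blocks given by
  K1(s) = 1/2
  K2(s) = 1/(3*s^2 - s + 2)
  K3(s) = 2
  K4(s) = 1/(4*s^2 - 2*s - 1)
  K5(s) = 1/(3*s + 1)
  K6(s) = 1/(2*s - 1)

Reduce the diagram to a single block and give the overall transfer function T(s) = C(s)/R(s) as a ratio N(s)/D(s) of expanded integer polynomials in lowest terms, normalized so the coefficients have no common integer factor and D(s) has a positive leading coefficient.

Answer: (60*s^5 - 50*s^4 + 35*s^3 - 9*s^2 - 11*s - 1)/(72*s^6 - 72*s^5 + 40*s^4 - 15*s^3 - 16*s^2 + 5*s + 2)

Working:
1. series reduction of K1, K2, K3, K4, giving 1/(12*s^4 - 10*s^3 + 7*s^2 - 3*s - 2)
2. parallel reduction of (K1*K2*K3*K4), K5, K6, giving the overall T(s)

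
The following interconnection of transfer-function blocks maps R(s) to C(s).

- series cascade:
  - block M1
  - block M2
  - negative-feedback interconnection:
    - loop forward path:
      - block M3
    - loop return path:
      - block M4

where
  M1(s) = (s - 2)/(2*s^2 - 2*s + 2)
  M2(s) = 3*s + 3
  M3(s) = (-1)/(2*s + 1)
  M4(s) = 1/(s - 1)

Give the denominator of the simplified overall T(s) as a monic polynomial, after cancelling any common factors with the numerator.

Step 1: feedback reduction of M3, M4; result (1 - s)/(2*s^2 - s - 2)
Step 2: combine M1, M2, [M3/(1+M3*M4)] in series; result (-3*s^3 + 6*s^2 + 3*s - 6)/(4*s^4 - 6*s^3 + 2*s^2 + 2*s - 4)
Step 2 gives the fully reduced T(s), with no common factor left to cancel. The denominator's leading coefficient is 4, so divide each of its coefficients by 4 to get the monic form.

Hence the answer: s^4 - 3*s^3/2 + s^2/2 + s/2 - 1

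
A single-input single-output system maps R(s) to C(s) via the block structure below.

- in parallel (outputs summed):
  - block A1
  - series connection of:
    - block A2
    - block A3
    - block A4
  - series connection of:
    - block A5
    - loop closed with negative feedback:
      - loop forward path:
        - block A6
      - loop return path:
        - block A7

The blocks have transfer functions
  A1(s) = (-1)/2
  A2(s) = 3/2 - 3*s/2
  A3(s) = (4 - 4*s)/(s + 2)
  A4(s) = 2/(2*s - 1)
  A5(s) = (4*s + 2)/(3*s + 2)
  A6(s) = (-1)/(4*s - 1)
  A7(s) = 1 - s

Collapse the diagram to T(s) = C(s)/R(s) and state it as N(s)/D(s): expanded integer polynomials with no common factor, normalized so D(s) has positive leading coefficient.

Reducing step by step:

Step 1. multiply A2, A3, A4 (series): (12*s^2 - 24*s + 12)/(2*s^2 + 3*s - 2)
Step 2. apply the feedback formula to A6, A7: (-1)/(5*s - 2)
Step 3. reduce the series chain A5, [A6/(1+A6*A7)]: (-4*s - 2)/(15*s^2 + 4*s - 4)
Step 4. sum the parallel branches A1, (A2*A3*A4), (A5*[A6/(1+A6*A7)]), giving the overall T(s)

Answer: (330*s^4 - 693*s^3 + 66*s^2 + 312*s - 96)/(60*s^4 + 106*s^3 - 52*s^2 - 40*s + 16)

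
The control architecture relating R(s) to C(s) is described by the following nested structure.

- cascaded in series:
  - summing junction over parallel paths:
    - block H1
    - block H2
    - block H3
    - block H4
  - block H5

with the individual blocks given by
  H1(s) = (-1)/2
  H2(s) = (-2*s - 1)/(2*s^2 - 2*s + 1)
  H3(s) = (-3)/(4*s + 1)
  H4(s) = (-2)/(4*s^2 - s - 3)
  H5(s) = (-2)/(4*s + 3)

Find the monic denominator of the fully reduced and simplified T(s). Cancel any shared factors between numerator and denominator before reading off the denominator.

The answer is s^6 - s^5/4 - 17*s^4/16 + 25*s^3/64 + s^2/4 - 33*s/128 - 9/128.

Reasoning:
[1] add H1, H2, H3, H4 (parallel) gives (-32*s^5 - 80*s^4 + 6*s^3 + 56*s^2 + 7*s + 23)/(64*s^5 - 64*s^4 - 20*s^3 + 40*s^2 - 14*s - 6)
[2] series reduction of (H1+H2+H3+H4), H5 gives (32*s^5 + 80*s^4 - 6*s^3 - 56*s^2 - 7*s - 23)/(128*s^6 - 32*s^5 - 136*s^4 + 50*s^3 + 32*s^2 - 33*s - 9)
The result of step 2 is T(s) in lowest terms. Its denominator has leading coefficient 128; dividing the denominator through by 128 makes it monic.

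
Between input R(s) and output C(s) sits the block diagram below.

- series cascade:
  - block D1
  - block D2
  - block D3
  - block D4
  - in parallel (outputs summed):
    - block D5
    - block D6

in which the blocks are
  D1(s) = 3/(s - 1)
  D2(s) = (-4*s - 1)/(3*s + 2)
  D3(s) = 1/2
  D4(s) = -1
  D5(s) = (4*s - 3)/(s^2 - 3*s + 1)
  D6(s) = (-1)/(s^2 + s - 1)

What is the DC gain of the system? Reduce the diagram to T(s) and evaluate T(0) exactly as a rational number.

First reduce the diagram to T(s).

Step 1: add D5, D6 (parallel), giving (4*s^3 - 4*s + 2)/(s^4 - 2*s^3 - 3*s^2 + 4*s - 1)
Step 2: cascade D1, D2, D3, D4, (D5+D6), giving (24*s^4 + 6*s^3 - 24*s^2 + 6*s + 3)/(3*s^6 - 7*s^5 - 9*s^4 + 19*s^3 - s^2 - 7*s + 2)
DC gain: substitute s = 0 into T(s) from step 2: T(0) = 3/2.

Answer: 3/2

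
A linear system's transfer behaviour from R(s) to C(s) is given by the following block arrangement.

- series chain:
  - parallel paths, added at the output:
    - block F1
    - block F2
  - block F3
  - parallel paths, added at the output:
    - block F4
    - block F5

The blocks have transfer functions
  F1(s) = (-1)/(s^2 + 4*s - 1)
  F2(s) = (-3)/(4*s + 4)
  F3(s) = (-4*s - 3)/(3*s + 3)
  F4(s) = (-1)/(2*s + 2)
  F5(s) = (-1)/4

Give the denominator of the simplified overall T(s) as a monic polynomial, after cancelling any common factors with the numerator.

Step 1. parallel reduction of F1, F2; result (-3*s^2 - 16*s - 1)/(4*s^3 + 20*s^2 + 12*s - 4)
Step 2. reduce the parallel group F4, F5; result (-s - 3)/(4*s + 4)
Step 3. series reduction of (F1+F2), F3, (F4+F5); result (-12*s^4 - 109*s^3 - 271*s^2 - 159*s - 9)/(48*s^5 + 336*s^4 + 672*s^3 + 480*s^2 + 48*s - 48)
T(s) is the step-3 result (common factors already cancelled). Leading coefficient of the denominator: 48. Divide through by 48 for the monic polynomial.

Answer: s^5 + 7*s^4 + 14*s^3 + 10*s^2 + s - 1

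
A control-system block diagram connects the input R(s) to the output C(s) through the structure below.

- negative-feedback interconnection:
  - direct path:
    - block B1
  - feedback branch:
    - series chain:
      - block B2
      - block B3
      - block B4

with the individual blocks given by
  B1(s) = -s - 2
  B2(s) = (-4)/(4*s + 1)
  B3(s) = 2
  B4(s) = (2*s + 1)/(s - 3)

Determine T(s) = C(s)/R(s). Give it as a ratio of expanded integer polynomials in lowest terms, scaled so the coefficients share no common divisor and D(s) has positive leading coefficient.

First reduce the diagram to T(s).

Step 1 - reduce the series chain B2, B3, B4: (-16*s - 8)/(4*s^2 - 11*s - 3)
Step 2 - collapse the loop (B1 forward, (B2*B3*B4) return); the result is T(s) itself (integer coefficients, no common factor, positive leading denominator coefficient)

Answer: (-4*s^3 + 3*s^2 + 25*s + 6)/(20*s^2 + 29*s + 13)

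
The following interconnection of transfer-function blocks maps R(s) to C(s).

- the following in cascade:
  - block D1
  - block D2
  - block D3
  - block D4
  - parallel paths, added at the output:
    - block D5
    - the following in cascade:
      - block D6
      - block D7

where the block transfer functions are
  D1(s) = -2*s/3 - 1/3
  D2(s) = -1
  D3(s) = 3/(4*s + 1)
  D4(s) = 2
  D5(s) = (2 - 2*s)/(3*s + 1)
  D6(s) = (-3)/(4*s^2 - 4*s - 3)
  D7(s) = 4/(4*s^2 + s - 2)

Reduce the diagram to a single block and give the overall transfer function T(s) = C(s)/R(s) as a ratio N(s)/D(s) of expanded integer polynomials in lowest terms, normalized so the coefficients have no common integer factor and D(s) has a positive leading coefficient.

Answer: (-64*s^5 + 112*s^4 + 48*s^3 - 116*s^2 - 76*s)/(96*s^5 - 64*s^4 - 146*s^3 + 13*s^2 + 35*s + 6)

Working:
Step 1. combine D6, D7 in series = (-12)/(16*s^4 - 12*s^3 - 24*s^2 + 5*s + 6)
Step 2. reduce the parallel group D5, (D6*D7) = (-32*s^5 + 56*s^4 + 24*s^3 - 58*s^2 - 38*s)/(48*s^5 - 20*s^4 - 84*s^3 - 9*s^2 + 23*s + 6)
Step 3. series reduction of D1, D2, D3, D4, (D5+(D6*D7)); the result is T(s) itself (integer coefficients, no common factor, positive leading denominator coefficient)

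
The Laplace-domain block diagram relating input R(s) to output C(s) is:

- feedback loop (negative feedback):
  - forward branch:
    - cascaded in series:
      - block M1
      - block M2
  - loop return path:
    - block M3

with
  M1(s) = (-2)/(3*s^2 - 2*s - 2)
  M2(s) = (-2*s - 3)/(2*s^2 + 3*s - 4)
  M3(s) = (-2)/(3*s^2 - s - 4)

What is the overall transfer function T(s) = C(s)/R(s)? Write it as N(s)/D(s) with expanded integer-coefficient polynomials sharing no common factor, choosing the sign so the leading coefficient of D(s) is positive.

Reducing step by step:

[1] cascade M1, M2 -> (4*s + 6)/(6*s^4 + 5*s^3 - 22*s^2 + 2*s + 8)
[2] reduce the feedback loop with forward (M1*M2) and return M3 - this is the overall T(s), already in the required normalized form

Answer: (12*s^3 + 14*s^2 - 22*s - 24)/(18*s^6 + 9*s^5 - 95*s^4 + 8*s^3 + 110*s^2 - 24*s - 44)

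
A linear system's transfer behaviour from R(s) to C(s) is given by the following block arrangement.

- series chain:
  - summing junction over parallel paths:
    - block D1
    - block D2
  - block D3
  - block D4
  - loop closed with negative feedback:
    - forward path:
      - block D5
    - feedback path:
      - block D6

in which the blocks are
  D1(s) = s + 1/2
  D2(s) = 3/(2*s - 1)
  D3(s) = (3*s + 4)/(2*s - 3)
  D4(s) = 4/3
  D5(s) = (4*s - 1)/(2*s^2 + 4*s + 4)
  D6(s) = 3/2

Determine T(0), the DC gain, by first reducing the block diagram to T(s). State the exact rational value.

Reducing step by step:

Step 1 - sum the parallel branches D1, D2; result (4*s^2 + 5)/(4*s - 2)
Step 2 - apply the feedback formula to D5, D6; result (8*s - 2)/(4*s^2 + 20*s + 5)
Step 3 - reduce the series chain (D1+D2), D3, D4, [D5/(1+D5*D6)]; result (192*s^4 + 208*s^3 + 176*s^2 + 260*s - 80)/(48*s^4 + 144*s^3 - 384*s^2 + 60*s + 45)
Evaluating the step-3 result (the overall T(s)) at s = 0 gives T(0) = -80/45 = -16/9.

Answer: -16/9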